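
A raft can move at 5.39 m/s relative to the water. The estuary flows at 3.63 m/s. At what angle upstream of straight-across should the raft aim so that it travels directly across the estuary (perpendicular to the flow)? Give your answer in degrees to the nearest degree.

42°

To cancel the current, the upstream component of the raft's velocity must equal the flow: 5.39 sin θ = 3.63.
sin θ = 3.63 / 5.39 = 0.6735.
θ = arcsin(0.6735) = 42.335°.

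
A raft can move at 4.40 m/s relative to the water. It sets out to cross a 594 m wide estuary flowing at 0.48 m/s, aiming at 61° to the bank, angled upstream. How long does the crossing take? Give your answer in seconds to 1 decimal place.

154.4 s

The component of the raft's velocity perpendicular to the bank is 4.40 × sin 61° = 3.848 m/s.
The flow acts along the bank and has no component across it.
Time = 594 / 3.848 = 154.353 s.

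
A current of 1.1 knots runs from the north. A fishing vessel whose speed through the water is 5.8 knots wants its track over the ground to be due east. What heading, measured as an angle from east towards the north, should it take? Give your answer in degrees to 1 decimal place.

10.9°

The current pushes perpendicular to the desired track; the heading must have a component into the current equal to 1.1 knots: 5.8 sin θ = 1.1.
sin θ = 0.1897, so θ = 10.933°.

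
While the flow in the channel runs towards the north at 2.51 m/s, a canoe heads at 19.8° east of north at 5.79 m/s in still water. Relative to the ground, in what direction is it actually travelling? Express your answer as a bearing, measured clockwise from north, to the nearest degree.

014°

Taking east as x and north as y: velocity relative to the water = (1.961, 5.448) m/s; the water relative to ground = (0.000, 2.510) m/s.
Velocity relative to ground = (1.961, 5.448) + (0.000, 2.510) = (1.961, 7.958) m/s.
Bearing = atan2(1.96, 7.96) = 13.85° clockwise from north.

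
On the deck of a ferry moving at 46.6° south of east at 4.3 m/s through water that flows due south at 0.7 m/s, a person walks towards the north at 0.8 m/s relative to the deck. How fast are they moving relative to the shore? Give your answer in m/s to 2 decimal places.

In east/north components (m/s): person relative to ferry = (0.000, 0.800); ferry relative to water = (2.954, -3.124); water relative to ground = (0.000, -0.700).
Sum = (2.954, -3.024) m/s.
Speed = |(2.954, -3.024)| = 4.228 m/s.

4.23 m/s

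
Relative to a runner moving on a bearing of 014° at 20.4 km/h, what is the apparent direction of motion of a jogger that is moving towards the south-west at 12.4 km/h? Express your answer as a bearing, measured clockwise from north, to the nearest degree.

206°

Taking east as x and north as y: jogger velocity = (-8.768, -8.768) km/h; runner velocity = (4.935, 19.794) km/h.
Velocity of jogger relative to runner = (-8.768, -8.768) − (4.935, 19.794) = (-13.703, -28.562) km/h.
Bearing = atan2(-13.70, -28.56) = 205.63° clockwise from north.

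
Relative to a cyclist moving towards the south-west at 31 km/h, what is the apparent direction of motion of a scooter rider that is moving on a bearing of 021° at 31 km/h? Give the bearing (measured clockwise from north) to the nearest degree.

033°

Taking east as x and north as y: scooter rider velocity = (11.109, 28.941) km/h; cyclist velocity = (-21.920, -21.920) km/h.
Velocity of scooter rider relative to cyclist = (11.109, 28.941) − (-21.920, -21.920) = (33.030, 50.861) km/h.
Bearing = atan2(33.03, 50.86) = 33.00° clockwise from north.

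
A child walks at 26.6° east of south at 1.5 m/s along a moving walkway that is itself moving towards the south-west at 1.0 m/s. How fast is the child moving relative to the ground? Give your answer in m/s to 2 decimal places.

2.05 m/s

Taking east as x and north as y: moving walkway velocity = (-0.707, -0.707) m/s; child velocity relative to moving walkway = (0.672, -1.341) m/s.
Velocity relative to ground = (-0.707, -0.707) + (0.672, -1.341) = (-0.035, -2.048) m/s.
Speed = |(-0.035, -2.048)| = 2.049 m/s.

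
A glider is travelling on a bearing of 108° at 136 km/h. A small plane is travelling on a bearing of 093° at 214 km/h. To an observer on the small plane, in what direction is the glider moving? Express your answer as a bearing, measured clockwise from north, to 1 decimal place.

Taking east as x and north as y: glider velocity = (129.344, -42.026) km/h; small plane velocity = (213.707, -11.200) km/h.
Velocity of glider relative to small plane = (129.344, -42.026) − (213.707, -11.200) = (-84.363, -30.826) km/h.
Bearing = atan2(-84.36, -30.83) = 249.93° clockwise from north.

249.9°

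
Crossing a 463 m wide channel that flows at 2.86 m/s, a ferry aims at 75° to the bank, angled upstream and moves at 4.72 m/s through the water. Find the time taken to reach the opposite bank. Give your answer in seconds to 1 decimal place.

The component of the ferry's velocity perpendicular to the bank is 4.72 × sin 75° = 4.559 m/s.
The flow acts along the bank and has no component across it.
Time = 463 / 4.559 = 101.554 s.

101.6 s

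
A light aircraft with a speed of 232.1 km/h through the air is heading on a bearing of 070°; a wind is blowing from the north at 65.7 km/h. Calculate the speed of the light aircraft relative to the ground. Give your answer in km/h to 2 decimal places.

218.53 km/h

Taking east as x and north as y: velocity relative to the air = (218.103, 79.383) km/h; the air relative to ground = (0.000, -65.700) km/h.
Velocity relative to ground = (218.103, 79.383) + (0.000, -65.700) = (218.103, 13.683) km/h.
Speed = |(218.103, 13.683)| = 218.531 km/h.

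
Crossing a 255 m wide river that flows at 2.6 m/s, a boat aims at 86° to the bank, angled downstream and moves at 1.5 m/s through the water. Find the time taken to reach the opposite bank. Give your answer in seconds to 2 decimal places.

The component of the boat's velocity perpendicular to the bank is 1.5 × sin 86° = 1.496 m/s.
The flow acts along the bank and has no component across it.
Time = 255 / 1.496 = 170.415 s.

170.42 s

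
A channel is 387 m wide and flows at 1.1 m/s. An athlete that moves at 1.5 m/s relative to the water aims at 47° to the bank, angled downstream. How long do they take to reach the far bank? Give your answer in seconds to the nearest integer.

The component of the athlete's velocity perpendicular to the bank is 1.5 × sin 47° = 1.097 m/s.
The current is parallel to the bank, so it does not affect the crossing time.
Time = 387 / 1.097 = 352.770 s.

353 s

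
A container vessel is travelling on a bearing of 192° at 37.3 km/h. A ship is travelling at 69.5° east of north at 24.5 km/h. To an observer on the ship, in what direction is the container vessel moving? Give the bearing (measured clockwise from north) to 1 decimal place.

Taking east as x and north as y: container vessel velocity = (-7.755, -36.485) km/h; ship velocity = (22.948, 8.580) km/h.
Velocity of container vessel relative to ship = (-7.755, -36.485) − (22.948, 8.580) = (-30.704, -45.065) km/h.
Bearing = atan2(-30.70, -45.06) = 214.27° clockwise from north.

214.3°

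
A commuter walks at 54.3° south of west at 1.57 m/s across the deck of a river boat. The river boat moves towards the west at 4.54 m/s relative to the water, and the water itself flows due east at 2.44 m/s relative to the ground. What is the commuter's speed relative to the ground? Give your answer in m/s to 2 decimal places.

3.27 m/s

In east/north components (m/s): commuter relative to river boat = (-0.916, -1.275); river boat relative to water = (-4.540, 0.000); water relative to ground = (2.440, 0.000).
Sum = (-3.016, -1.275) m/s.
Speed = |(-3.016, -1.275)| = 3.275 m/s.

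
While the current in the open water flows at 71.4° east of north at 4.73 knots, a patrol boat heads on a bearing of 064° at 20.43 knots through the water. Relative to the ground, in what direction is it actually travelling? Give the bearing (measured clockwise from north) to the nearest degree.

065°

Taking east as x and north as y: velocity relative to the water = (18.362, 8.956) knots; the water relative to ground = (4.483, 1.509) knots.
Velocity relative to ground = (18.362, 8.956) + (4.483, 1.509) = (22.845, 10.465) knots.
Bearing = atan2(22.85, 10.46) = 65.39° clockwise from north.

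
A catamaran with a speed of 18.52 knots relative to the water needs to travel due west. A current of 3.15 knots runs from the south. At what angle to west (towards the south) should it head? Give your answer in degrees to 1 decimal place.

The current pushes perpendicular to the desired track; the heading must have a component into the current equal to 3.15 knots: 18.52 sin θ = 3.15.
sin θ = 0.1701, so θ = 9.793°.

9.8°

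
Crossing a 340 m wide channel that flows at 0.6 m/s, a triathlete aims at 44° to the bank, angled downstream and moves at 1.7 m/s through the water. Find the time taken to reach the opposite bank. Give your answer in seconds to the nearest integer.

The component of the triathlete's velocity perpendicular to the bank is 1.7 × sin 44° = 1.181 m/s.
The flow acts along the bank and has no component across it.
Time = 340 / 1.181 = 287.911 s.

288 s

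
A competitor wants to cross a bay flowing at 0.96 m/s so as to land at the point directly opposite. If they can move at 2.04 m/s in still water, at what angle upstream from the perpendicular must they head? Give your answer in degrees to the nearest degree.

To cancel the current, the upstream component of the competitor's velocity must equal the flow: 2.04 sin θ = 0.96.
sin θ = 0.96 / 2.04 = 0.4706.
θ = arcsin(0.4706) = 28.072°.

28°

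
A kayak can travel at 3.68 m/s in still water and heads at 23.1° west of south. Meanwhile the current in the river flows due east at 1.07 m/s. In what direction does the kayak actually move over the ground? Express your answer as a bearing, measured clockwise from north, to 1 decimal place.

186.3°

Taking east as x and north as y: velocity relative to the water = (-1.444, -3.385) m/s; the water relative to ground = (1.070, 0.000) m/s.
Velocity relative to ground = (-1.444, -3.385) + (1.070, 0.000) = (-0.374, -3.385) m/s.
Bearing = atan2(-0.37, -3.38) = 186.30° clockwise from north.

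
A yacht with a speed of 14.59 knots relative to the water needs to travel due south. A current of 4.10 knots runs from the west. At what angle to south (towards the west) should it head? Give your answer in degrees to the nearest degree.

The current pushes perpendicular to the desired track; the heading must have a component into the current equal to 4.10 knots: 14.59 sin θ = 4.10.
sin θ = 0.2810, so θ = 16.321°.

16°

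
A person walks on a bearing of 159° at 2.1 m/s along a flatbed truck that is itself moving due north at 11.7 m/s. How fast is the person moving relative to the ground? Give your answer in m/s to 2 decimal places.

Taking east as x and north as y: flatbed truck velocity = (0.000, 11.700) m/s; person velocity relative to flatbed truck = (0.753, -1.961) m/s.
Velocity relative to ground = (0.000, 11.700) + (0.753, -1.961) = (0.753, 9.739) m/s.
Speed = |(0.753, 9.739)| = 9.769 m/s.

9.77 m/s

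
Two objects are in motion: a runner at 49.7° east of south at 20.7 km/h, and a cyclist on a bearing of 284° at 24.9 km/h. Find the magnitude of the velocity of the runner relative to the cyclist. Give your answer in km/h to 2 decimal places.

44.41 km/h

Taking east as x and north as y: runner velocity = (15.787, -13.389) km/h; cyclist velocity = (-24.160, 6.024) km/h.
Velocity of runner relative to cyclist = (15.787, -13.389) − (-24.160, 6.024) = (39.948, -19.412) km/h.
Magnitude = |(39.948, -19.412)| = 44.415 km/h.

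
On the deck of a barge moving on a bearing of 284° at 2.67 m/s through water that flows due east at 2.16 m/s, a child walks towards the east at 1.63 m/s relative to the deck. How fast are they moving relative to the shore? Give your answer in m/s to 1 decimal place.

1.4 m/s

In east/north components (m/s): child relative to barge = (1.630, 0.000); barge relative to water = (-2.591, 0.646); water relative to ground = (2.160, 0.000).
Sum = (1.199, 0.646) m/s.
Speed = |(1.199, 0.646)| = 1.362 m/s.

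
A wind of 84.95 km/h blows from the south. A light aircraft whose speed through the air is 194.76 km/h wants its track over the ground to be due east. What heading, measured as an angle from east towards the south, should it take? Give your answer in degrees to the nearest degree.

26°

The wind pushes perpendicular to the desired track; the heading must have a component into the wind equal to 84.95 km/h: 194.76 sin θ = 84.95.
sin θ = 0.4362, so θ = 25.860°.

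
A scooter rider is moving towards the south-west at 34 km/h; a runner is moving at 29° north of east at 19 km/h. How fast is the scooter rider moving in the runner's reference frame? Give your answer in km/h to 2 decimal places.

Taking east as x and north as y: scooter rider velocity = (-24.042, -24.042) km/h; runner velocity = (16.618, 9.211) km/h.
Velocity of scooter rider relative to runner = (-24.042, -24.042) − (16.618, 9.211) = (-40.659, -33.253) km/h.
Magnitude = |(-40.659, -33.253)| = 52.526 km/h.

52.53 km/h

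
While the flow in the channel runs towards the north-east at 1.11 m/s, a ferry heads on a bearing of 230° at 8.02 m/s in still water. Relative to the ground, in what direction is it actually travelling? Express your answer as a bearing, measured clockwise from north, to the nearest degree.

Taking east as x and north as y: velocity relative to the water = (-6.144, -5.155) m/s; the water relative to ground = (0.785, 0.785) m/s.
Velocity relative to ground = (-6.144, -5.155) + (0.785, 0.785) = (-5.359, -4.370) m/s.
Bearing = atan2(-5.36, -4.37) = 230.80° clockwise from north.

231°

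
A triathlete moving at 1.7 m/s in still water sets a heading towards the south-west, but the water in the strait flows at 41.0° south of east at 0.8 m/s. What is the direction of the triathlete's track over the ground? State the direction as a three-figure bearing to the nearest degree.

Taking east as x and north as y: velocity relative to the water = (-1.202, -1.202) m/s; the water relative to ground = (0.604, -0.525) m/s.
Velocity relative to ground = (-1.202, -1.202) + (0.604, -0.525) = (-0.598, -1.727) m/s.
Bearing = atan2(-0.60, -1.73) = 199.11° clockwise from north.

199°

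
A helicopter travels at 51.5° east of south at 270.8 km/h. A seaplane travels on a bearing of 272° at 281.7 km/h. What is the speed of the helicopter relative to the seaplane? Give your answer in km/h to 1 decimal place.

524.7 km/h

Taking east as x and north as y: helicopter velocity = (211.930, -168.577) km/h; seaplane velocity = (-281.528, 9.831) km/h.
Velocity of helicopter relative to seaplane = (211.930, -168.577) − (-281.528, 9.831) = (493.459, -178.408) km/h.
Magnitude = |(493.459, -178.408)| = 524.720 km/h.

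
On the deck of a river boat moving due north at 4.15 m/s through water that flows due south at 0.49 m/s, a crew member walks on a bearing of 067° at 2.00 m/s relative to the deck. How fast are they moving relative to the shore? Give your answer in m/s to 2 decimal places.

In east/north components (m/s): crew member relative to river boat = (1.841, 0.781); river boat relative to water = (0.000, 4.150); water relative to ground = (0.000, -0.490).
Sum = (1.841, 4.441) m/s.
Speed = |(1.841, 4.441)| = 4.808 m/s.

4.81 m/s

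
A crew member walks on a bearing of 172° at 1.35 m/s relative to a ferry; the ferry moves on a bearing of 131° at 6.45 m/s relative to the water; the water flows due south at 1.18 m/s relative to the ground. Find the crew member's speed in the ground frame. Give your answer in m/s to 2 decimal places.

In east/north components (m/s): crew member relative to ferry = (0.188, -1.337); ferry relative to water = (4.868, -4.232); water relative to ground = (0.000, -1.180).
Sum = (5.056, -6.748) m/s.
Speed = |(5.056, -6.748)| = 8.432 m/s.

8.43 m/s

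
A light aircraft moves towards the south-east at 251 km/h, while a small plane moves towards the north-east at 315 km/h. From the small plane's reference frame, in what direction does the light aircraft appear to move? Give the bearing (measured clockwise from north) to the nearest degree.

Taking east as x and north as y: light aircraft velocity = (177.484, -177.484) km/h; small plane velocity = (222.739, 222.739) km/h.
Velocity of light aircraft relative to small plane = (177.484, -177.484) − (222.739, 222.739) = (-45.255, -400.222) km/h.
Bearing = atan2(-45.25, -400.22) = 186.45° clockwise from north.

186°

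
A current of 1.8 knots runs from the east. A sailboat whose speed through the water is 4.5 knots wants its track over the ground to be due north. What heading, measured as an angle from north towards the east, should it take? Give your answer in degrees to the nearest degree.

The current pushes perpendicular to the desired track; the heading must have a component into the current equal to 1.8 knots: 4.5 sin θ = 1.8.
sin θ = 0.4000, so θ = 23.578°.

24°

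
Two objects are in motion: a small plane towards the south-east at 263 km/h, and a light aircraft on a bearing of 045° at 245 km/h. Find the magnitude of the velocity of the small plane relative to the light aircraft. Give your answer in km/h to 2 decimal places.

359.44 km/h

Taking east as x and north as y: small plane velocity = (185.969, -185.969) km/h; light aircraft velocity = (173.241, 173.241) km/h.
Velocity of small plane relative to light aircraft = (185.969, -185.969) − (173.241, 173.241) = (12.728, -359.210) km/h.
Magnitude = |(12.728, -359.210)| = 359.436 km/h.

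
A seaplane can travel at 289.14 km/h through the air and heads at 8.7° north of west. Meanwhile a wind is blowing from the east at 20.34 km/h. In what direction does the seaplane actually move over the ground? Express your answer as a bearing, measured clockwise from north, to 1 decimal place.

Taking east as x and north as y: velocity relative to the air = (-285.813, 43.736) km/h; the air relative to ground = (-20.340, 0.000) km/h.
Velocity relative to ground = (-285.813, 43.736) + (-20.340, 0.000) = (-306.153, 43.736) km/h.
Bearing = atan2(-306.15, 43.74) = 278.13° clockwise from north.

278.1°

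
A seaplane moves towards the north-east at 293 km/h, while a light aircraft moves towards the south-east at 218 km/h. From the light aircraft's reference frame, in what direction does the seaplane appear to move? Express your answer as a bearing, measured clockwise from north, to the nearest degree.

Taking east as x and north as y: seaplane velocity = (207.182, 207.182) km/h; light aircraft velocity = (154.149, -154.149) km/h.
Velocity of seaplane relative to light aircraft = (207.182, 207.182) − (154.149, -154.149) = (53.033, 361.332) km/h.
Bearing = atan2(53.03, 361.33) = 8.35° clockwise from north.

008°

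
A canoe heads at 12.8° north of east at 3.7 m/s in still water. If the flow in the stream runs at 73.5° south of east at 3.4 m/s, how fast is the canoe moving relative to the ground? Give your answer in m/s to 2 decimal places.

5.18 m/s

Taking east as x and north as y: velocity relative to the water = (3.608, 0.820) m/s; the water relative to ground = (0.966, -3.260) m/s.
Velocity relative to ground = (3.608, 0.820) + (0.966, -3.260) = (4.574, -2.440) m/s.
Speed = |(4.574, -2.440)| = 5.184 m/s.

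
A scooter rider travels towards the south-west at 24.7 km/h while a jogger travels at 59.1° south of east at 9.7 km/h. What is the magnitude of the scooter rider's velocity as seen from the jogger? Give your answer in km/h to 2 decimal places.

24.24 km/h

Taking east as x and north as y: scooter rider velocity = (-17.466, -17.466) km/h; jogger velocity = (4.981, -8.323) km/h.
Velocity of scooter rider relative to jogger = (-17.466, -17.466) − (4.981, -8.323) = (-22.447, -9.142) km/h.
Magnitude = |(-22.447, -9.142)| = 24.237 km/h.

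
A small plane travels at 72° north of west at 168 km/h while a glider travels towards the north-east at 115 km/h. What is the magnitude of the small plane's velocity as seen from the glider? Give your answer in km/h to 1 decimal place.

Taking east as x and north as y: small plane velocity = (-51.915, 159.777) km/h; glider velocity = (81.317, 81.317) km/h.
Velocity of small plane relative to glider = (-51.915, 159.777) − (81.317, 81.317) = (-133.232, 78.460) km/h.
Magnitude = |(-133.232, 78.460)| = 154.618 km/h.

154.6 km/h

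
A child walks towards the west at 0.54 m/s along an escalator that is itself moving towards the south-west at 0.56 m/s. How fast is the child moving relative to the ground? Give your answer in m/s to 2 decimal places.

1.02 m/s

Taking east as x and north as y: escalator velocity = (-0.396, -0.396) m/s; child velocity relative to escalator = (-0.540, 0.000) m/s.
Velocity relative to ground = (-0.396, -0.396) + (-0.540, 0.000) = (-0.936, -0.396) m/s.
Speed = |(-0.936, -0.396)| = 1.016 m/s.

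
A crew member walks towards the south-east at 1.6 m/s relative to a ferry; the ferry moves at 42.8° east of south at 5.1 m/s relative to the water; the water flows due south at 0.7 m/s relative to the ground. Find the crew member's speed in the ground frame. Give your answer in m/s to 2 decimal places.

In east/north components (m/s): crew member relative to ferry = (1.131, -1.131); ferry relative to water = (3.465, -3.742); water relative to ground = (0.000, -0.700).
Sum = (4.597, -5.573) m/s.
Speed = |(4.597, -5.573)| = 7.224 m/s.

7.22 m/s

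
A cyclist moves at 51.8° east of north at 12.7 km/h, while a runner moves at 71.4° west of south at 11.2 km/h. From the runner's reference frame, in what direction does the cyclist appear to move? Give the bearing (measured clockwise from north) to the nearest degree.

Taking east as x and north as y: cyclist velocity = (9.980, 7.854) km/h; runner velocity = (-10.615, -3.572) km/h.
Velocity of cyclist relative to runner = (9.980, 7.854) − (-10.615, -3.572) = (20.595, 11.426) km/h.
Bearing = atan2(20.60, 11.43) = 60.98° clockwise from north.

061°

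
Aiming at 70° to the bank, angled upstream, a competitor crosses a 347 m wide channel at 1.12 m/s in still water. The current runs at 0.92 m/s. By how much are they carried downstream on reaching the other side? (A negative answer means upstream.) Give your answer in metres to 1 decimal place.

177.0 m

Perpendicular speed = 1.052 m/s; crossing time = 347 / 1.052 = 329.705 s.
Net downstream speed = 0.537 m/s.
Drift = 0.537 × 329.705 = 177.031 m (downstream).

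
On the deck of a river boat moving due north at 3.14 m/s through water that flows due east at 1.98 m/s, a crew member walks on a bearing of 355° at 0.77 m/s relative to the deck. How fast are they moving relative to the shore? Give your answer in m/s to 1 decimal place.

4.4 m/s

In east/north components (m/s): crew member relative to river boat = (-0.067, 0.767); river boat relative to water = (0.000, 3.140); water relative to ground = (1.980, 0.000).
Sum = (1.913, 3.907) m/s.
Speed = |(1.913, 3.907)| = 4.350 m/s.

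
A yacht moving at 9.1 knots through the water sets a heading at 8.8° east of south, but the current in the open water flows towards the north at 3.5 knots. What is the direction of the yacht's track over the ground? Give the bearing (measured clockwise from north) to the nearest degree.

166°

Taking east as x and north as y: velocity relative to the water = (1.392, -8.993) knots; the water relative to ground = (0.000, 3.500) knots.
Velocity relative to ground = (1.392, -8.993) + (0.000, 3.500) = (1.392, -5.493) knots.
Bearing = atan2(1.39, -5.49) = 165.78° clockwise from north.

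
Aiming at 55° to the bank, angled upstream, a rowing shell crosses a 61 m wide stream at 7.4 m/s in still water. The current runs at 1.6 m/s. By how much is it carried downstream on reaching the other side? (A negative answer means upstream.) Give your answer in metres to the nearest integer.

-27 m

Perpendicular speed = 6.062 m/s; crossing time = 61 / 6.062 = 10.063 s.
Net downstream speed = -2.644 m/s.
Drift = -2.644 × 10.063 = -26.612 m (upstream).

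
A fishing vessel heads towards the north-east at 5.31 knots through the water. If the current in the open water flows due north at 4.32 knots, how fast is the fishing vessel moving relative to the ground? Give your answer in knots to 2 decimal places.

Taking east as x and north as y: velocity relative to the water = (3.755, 3.755) knots; the water relative to ground = (0.000, 4.320) knots.
Velocity relative to ground = (3.755, 3.755) + (0.000, 4.320) = (3.755, 8.075) knots.
Speed = |(3.755, 8.075)| = 8.905 knots.

8.91 knots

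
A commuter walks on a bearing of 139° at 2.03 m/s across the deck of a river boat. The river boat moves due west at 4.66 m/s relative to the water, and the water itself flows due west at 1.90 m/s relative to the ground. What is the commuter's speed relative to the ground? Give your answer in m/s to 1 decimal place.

5.4 m/s

In east/north components (m/s): commuter relative to river boat = (1.332, -1.532); river boat relative to water = (-4.660, 0.000); water relative to ground = (-1.900, 0.000).
Sum = (-5.228, -1.532) m/s.
Speed = |(-5.228, -1.532)| = 5.448 m/s.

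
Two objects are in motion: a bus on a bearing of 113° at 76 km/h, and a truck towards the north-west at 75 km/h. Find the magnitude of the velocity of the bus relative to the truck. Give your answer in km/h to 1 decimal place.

Taking east as x and north as y: bus velocity = (69.958, -29.696) km/h; truck velocity = (-53.033, 53.033) km/h.
Velocity of bus relative to truck = (69.958, -29.696) − (-53.033, 53.033) = (122.991, -82.729) km/h.
Magnitude = |(122.991, -82.729)| = 148.226 km/h.

148.2 km/h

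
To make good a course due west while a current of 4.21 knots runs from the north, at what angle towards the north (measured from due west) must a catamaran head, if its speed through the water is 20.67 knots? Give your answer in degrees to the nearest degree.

The current pushes perpendicular to the desired track; the heading must have a component into the current equal to 4.21 knots: 20.67 sin θ = 4.21.
sin θ = 0.2037, so θ = 11.752°.

12°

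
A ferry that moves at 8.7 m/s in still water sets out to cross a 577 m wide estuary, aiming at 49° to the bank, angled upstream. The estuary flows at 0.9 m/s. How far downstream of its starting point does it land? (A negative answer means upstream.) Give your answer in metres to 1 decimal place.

Perpendicular speed = 6.566 m/s; crossing time = 577 / 6.566 = 87.877 s.
Net downstream speed = -4.808 m/s.
Drift = -4.808 × 87.877 = -422.489 m (upstream).

-422.5 m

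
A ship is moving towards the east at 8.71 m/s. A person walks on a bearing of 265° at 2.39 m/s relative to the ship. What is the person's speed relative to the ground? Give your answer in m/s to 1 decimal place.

Taking east as x and north as y: ship velocity = (8.710, 0.000) m/s; person velocity relative to ship = (-2.381, -0.208) m/s.
Velocity relative to ground = (8.710, 0.000) + (-2.381, -0.208) = (6.329, -0.208) m/s.
Speed = |(6.329, -0.208)| = 6.333 m/s.

6.3 m/s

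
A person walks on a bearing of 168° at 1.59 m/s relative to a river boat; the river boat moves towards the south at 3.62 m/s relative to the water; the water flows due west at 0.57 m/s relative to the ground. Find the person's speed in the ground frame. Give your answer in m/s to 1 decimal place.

5.2 m/s

In east/north components (m/s): person relative to river boat = (0.331, -1.555); river boat relative to water = (0.000, -3.620); water relative to ground = (-0.570, 0.000).
Sum = (-0.239, -5.175) m/s.
Speed = |(-0.239, -5.175)| = 5.181 m/s.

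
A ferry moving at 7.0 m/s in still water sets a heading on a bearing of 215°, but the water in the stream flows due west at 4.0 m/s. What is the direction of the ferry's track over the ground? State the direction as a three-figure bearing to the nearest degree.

Taking east as x and north as y: velocity relative to the water = (-4.015, -5.734) m/s; the water relative to ground = (-4.000, 0.000) m/s.
Velocity relative to ground = (-4.015, -5.734) + (-4.000, 0.000) = (-8.015, -5.734) m/s.
Bearing = atan2(-8.02, -5.73) = 234.42° clockwise from north.

234°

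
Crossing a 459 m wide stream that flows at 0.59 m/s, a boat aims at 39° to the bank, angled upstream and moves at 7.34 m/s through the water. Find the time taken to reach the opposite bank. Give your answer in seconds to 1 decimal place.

99.4 s

The component of the boat's velocity perpendicular to the bank is 7.34 × sin 39° = 4.619 m/s.
The current is parallel to the bank, so it does not affect the crossing time.
Time = 459 / 4.619 = 99.368 s.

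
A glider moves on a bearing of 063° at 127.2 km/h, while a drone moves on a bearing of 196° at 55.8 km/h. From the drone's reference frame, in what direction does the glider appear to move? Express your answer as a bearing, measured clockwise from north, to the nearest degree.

Taking east as x and north as y: glider velocity = (113.336, 57.748) km/h; drone velocity = (-15.381, -53.638) km/h.
Velocity of glider relative to drone = (113.336, 57.748) − (-15.381, -53.638) = (128.717, 111.386) km/h.
Bearing = atan2(128.72, 111.39) = 49.13° clockwise from north.

049°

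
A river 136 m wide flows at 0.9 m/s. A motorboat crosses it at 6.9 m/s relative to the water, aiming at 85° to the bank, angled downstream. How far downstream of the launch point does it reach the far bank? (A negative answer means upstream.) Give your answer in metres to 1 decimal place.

29.7 m

Perpendicular speed = 6.874 m/s; crossing time = 136 / 6.874 = 19.785 s.
Net downstream speed = 1.501 m/s.
Drift = 1.501 × 19.785 = 29.705 m (downstream).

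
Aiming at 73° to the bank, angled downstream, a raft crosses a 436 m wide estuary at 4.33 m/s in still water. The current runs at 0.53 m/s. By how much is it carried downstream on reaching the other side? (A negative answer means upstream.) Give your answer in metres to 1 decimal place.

189.1 m

Perpendicular speed = 4.141 m/s; crossing time = 436 / 4.141 = 105.294 s.
Net downstream speed = 1.796 m/s.
Drift = 1.796 × 105.294 = 189.104 m (downstream).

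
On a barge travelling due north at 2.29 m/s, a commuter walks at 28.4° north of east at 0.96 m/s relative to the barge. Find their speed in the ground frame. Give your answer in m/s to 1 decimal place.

2.9 m/s

Taking east as x and north as y: barge velocity = (0.000, 2.290) m/s; commuter velocity relative to barge = (0.844, 0.457) m/s.
Velocity relative to ground = (0.000, 2.290) + (0.844, 0.457) = (0.844, 2.747) m/s.
Speed = |(0.844, 2.747)| = 2.873 m/s.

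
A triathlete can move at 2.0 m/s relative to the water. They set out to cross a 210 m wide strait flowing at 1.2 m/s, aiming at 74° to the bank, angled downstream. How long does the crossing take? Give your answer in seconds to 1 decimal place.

109.2 s

The component of the triathlete's velocity perpendicular to the bank is 2.0 × sin 74° = 1.923 m/s.
The current is parallel to the bank, so it does not affect the crossing time.
Time = 210 / 1.923 = 109.231 s.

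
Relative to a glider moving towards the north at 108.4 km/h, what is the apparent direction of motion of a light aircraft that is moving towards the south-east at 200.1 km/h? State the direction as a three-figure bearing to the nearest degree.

150°

Taking east as x and north as y: light aircraft velocity = (141.492, -141.492) km/h; glider velocity = (0.000, 108.400) km/h.
Velocity of light aircraft relative to glider = (141.492, -141.492) − (0.000, 108.400) = (141.492, -249.892) km/h.
Bearing = atan2(141.49, -249.89) = 150.48° clockwise from north.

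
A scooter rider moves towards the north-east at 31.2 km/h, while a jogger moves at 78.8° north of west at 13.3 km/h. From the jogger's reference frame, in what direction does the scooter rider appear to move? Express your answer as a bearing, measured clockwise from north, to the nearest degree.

070°

Taking east as x and north as y: scooter rider velocity = (22.062, 22.062) km/h; jogger velocity = (-2.583, 13.047) km/h.
Velocity of scooter rider relative to jogger = (22.062, 22.062) − (-2.583, 13.047) = (24.645, 9.015) km/h.
Bearing = atan2(24.65, 9.02) = 69.91° clockwise from north.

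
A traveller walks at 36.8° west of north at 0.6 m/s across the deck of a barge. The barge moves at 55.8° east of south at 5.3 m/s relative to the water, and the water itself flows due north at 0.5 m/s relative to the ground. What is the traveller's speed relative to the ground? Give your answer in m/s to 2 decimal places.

In east/north components (m/s): traveller relative to barge = (-0.359, 0.480); barge relative to water = (4.384, -2.979); water relative to ground = (0.000, 0.500).
Sum = (4.024, -1.999) m/s.
Speed = |(4.024, -1.999)| = 4.493 m/s.

4.49 m/s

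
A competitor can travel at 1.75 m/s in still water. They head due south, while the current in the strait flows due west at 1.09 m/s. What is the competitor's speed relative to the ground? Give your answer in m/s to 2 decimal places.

2.06 m/s

Taking east as x and north as y: velocity relative to the water = (0.000, -1.750) m/s; the water relative to ground = (-1.090, 0.000) m/s.
Velocity relative to ground = (0.000, -1.750) + (-1.090, 0.000) = (-1.090, -1.750) m/s.
Speed = |(-1.090, -1.750)| = 2.062 m/s.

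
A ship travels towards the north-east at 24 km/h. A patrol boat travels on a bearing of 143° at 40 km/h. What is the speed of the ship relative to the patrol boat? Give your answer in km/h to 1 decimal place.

Taking east as x and north as y: ship velocity = (16.971, 16.971) km/h; patrol boat velocity = (24.073, -31.945) km/h.
Velocity of ship relative to patrol boat = (16.971, 16.971) − (24.073, -31.945) = (-7.102, 48.916) km/h.
Magnitude = |(-7.102, 48.916)| = 49.429 km/h.

49.4 km/h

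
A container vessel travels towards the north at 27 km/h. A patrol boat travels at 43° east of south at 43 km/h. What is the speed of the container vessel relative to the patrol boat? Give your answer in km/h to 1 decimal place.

Taking east as x and north as y: container vessel velocity = (0.000, 27.000) km/h; patrol boat velocity = (29.326, -31.448) km/h.
Velocity of container vessel relative to patrol boat = (0.000, 27.000) − (29.326, -31.448) = (-29.326, 58.448) km/h.
Magnitude = |(-29.326, 58.448)| = 65.393 km/h.

65.4 km/h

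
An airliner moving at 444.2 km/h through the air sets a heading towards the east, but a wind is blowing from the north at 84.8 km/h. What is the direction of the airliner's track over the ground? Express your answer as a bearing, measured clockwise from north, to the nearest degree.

Taking east as x and north as y: velocity relative to the air = (444.200, 0.000) km/h; the air relative to ground = (0.000, -84.800) km/h.
Velocity relative to ground = (444.200, 0.000) + (0.000, -84.800) = (444.200, -84.800) km/h.
Bearing = atan2(444.20, -84.80) = 100.81° clockwise from north.

101°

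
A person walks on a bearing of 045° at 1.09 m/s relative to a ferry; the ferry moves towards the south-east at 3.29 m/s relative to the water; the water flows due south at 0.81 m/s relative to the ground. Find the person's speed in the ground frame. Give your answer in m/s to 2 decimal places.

In east/north components (m/s): person relative to ferry = (0.771, 0.771); ferry relative to water = (2.326, -2.326); water relative to ground = (0.000, -0.810).
Sum = (3.097, -2.366) m/s.
Speed = |(3.097, -2.366)| = 3.897 m/s.

3.90 m/s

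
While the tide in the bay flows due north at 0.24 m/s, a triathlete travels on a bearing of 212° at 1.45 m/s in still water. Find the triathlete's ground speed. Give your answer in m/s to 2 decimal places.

1.25 m/s

Taking east as x and north as y: velocity relative to the water = (-0.768, -1.230) m/s; the water relative to ground = (0.000, 0.240) m/s.
Velocity relative to ground = (-0.768, -1.230) + (0.000, 0.240) = (-0.768, -0.990) m/s.
Speed = |(-0.768, -0.990)| = 1.253 m/s.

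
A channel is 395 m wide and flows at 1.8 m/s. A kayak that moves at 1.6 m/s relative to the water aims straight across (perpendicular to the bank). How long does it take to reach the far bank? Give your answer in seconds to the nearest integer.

The component of the kayak's velocity perpendicular to the bank is 1.6 m/s.
Only the cross-stream component determines the crossing time; the current contributes nothing perpendicular to the bank.
Time = 395 / 1.600 = 246.875 s.

247 s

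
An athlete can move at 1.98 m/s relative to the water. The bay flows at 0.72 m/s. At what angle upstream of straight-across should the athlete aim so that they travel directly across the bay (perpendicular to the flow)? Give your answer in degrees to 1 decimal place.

To cancel the current, the upstream component of the athlete's velocity must equal the flow: 1.98 sin θ = 0.72.
sin θ = 0.72 / 1.98 = 0.3636.
θ = arcsin(0.3636) = 21.324°.

21.3°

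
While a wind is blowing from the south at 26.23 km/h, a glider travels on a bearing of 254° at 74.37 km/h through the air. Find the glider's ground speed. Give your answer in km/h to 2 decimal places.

71.72 km/h

Taking east as x and north as y: velocity relative to the air = (-71.489, -20.499) km/h; the air relative to ground = (0.000, 26.230) km/h.
Velocity relative to ground = (-71.489, -20.499) + (0.000, 26.230) = (-71.489, 5.731) km/h.
Speed = |(-71.489, 5.731)| = 71.718 km/h.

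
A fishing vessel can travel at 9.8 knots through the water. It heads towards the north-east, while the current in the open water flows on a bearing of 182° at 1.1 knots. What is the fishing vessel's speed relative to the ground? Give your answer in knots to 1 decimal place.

9.0 knots

Taking east as x and north as y: velocity relative to the water = (6.930, 6.930) knots; the water relative to ground = (-0.038, -1.099) knots.
Velocity relative to ground = (6.930, 6.930) + (-0.038, -1.099) = (6.891, 5.830) knots.
Speed = |(6.891, 5.830)| = 9.027 knots.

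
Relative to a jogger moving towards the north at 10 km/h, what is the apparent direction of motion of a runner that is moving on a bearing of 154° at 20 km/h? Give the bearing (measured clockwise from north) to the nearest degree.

Taking east as x and north as y: runner velocity = (8.767, -17.976) km/h; jogger velocity = (0.000, 10.000) km/h.
Velocity of runner relative to jogger = (8.767, -17.976) − (0.000, 10.000) = (8.767, -27.976) km/h.
Bearing = atan2(8.77, -27.98) = 162.60° clockwise from north.

163°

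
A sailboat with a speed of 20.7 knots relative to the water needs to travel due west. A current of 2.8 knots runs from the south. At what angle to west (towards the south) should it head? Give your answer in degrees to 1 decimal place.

The current pushes perpendicular to the desired track; the heading must have a component into the current equal to 2.8 knots: 20.7 sin θ = 2.8.
sin θ = 0.1353, so θ = 7.774°.

7.8°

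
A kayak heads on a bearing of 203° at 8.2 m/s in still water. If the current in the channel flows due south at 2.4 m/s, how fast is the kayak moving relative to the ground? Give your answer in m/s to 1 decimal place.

Taking east as x and north as y: velocity relative to the water = (-3.204, -7.548) m/s; the water relative to ground = (0.000, -2.400) m/s.
Velocity relative to ground = (-3.204, -7.548) + (0.000, -2.400) = (-3.204, -9.948) m/s.
Speed = |(-3.204, -9.948)| = 10.451 m/s.

10.5 m/s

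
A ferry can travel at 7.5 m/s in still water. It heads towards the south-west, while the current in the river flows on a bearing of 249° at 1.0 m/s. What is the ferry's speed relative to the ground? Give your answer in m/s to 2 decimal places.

8.42 m/s

Taking east as x and north as y: velocity relative to the water = (-5.303, -5.303) m/s; the water relative to ground = (-0.934, -0.358) m/s.
Velocity relative to ground = (-5.303, -5.303) + (-0.934, -0.358) = (-6.237, -5.662) m/s.
Speed = |(-6.237, -5.662)| = 8.423 m/s.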